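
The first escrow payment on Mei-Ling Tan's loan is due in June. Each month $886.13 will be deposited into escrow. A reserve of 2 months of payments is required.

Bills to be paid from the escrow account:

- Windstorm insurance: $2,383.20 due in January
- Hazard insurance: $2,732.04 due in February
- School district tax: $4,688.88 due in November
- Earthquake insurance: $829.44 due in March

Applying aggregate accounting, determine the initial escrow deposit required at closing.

Cushion = 2 × $886.13 = $1,772.26
Trial balance (start $0, +$886.13 each month, − disbursements):
  Jun: +$886.13 → $886.13
  Jul: +$886.13 → $1,772.26
  Aug: +$886.13 → $2,658.39
  Sep: +$886.13 → $3,544.52
  Oct: +$886.13 → $4,430.65
  Nov: +$886.13 − $4,688.88 → $627.90
  Dec: +$886.13 → $1,514.03
  Jan: +$886.13 − $2,383.20 → $16.96
  Feb: +$886.13 − $2,732.04 → -$1,828.95
  Mar: +$886.13 − $829.44 → -$1,772.26
  Apr: +$886.13 → -$886.13
  May: +$886.13 → $0.00
Lowest trial balance = -$1,828.95 (Feb)
Initial deposit = cushion − low point = $1,772.26 − (-$1,828.95) = $3,601.21

$3,601.21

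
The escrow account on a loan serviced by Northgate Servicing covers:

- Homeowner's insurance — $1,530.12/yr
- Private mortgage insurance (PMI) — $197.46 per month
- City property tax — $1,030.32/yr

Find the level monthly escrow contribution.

Homeowner's insurance: $1,530.12
Private mortgage insurance (PMI): $197.46 × 12 = $2,369.52
City property tax: $1,030.32
Total per year = $1,530.12 + $2,369.52 + $1,030.32 = $4,929.96
Per month = $4,929.96 / 12 = $410.83

$410.83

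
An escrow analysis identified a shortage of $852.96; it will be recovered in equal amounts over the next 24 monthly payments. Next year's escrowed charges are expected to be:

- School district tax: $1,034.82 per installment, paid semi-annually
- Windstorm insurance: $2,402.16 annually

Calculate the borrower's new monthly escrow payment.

$408.19

School district tax = $1,034.82 × 2 = $2,069.64/yr
Windstorm insurance = $2,402.16/yr
Total per year = $2,069.64 + $2,402.16 = $4,471.80
Monthly escrow = $4,471.80 / 12 = $372.65
Monthly shortage recovery: $852.96 ÷ 24 = $35.54
New monthly escrow = $372.65 + $35.54 = $408.19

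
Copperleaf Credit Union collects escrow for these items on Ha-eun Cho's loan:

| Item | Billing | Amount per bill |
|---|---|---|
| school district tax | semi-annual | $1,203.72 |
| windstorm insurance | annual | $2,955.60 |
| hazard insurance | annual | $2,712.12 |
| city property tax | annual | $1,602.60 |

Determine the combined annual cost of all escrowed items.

School district tax: $1,203.72 × 2 = $2,407.44 annually
Windstorm insurance: $2,955.60 annually
Hazard insurance: $2,712.12 annually
City property tax: $1,602.60 annually
Total annual escrow = $2,407.44 + $2,955.60 + $2,712.12 + $1,602.60 = $9,677.76

$9,677.76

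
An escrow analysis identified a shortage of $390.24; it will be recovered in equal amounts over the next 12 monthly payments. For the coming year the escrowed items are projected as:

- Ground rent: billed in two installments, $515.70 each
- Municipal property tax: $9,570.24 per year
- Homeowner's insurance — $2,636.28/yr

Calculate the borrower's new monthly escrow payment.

Ground rent: $515.70 × 2 = $1,031.40 per year
Municipal property tax: $9,570.24 per year
Homeowner's insurance: $2,636.28 per year
Annual escrow total = $13,237.92
Monthly escrow = $13,237.92 / 12 = $1,103.16
Monthly shortage recovery: $390.24 ÷ 12 = $32.52
New monthly escrow = $1,103.16 + $32.52 = $1,135.68

$1,135.68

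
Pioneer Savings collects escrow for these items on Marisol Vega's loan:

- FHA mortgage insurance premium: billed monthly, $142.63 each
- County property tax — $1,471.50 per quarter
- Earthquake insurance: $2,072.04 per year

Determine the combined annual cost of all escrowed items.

$9,669.60

FHA mortgage insurance premium: $142.63 × 12 = $1,711.56 annually
County property tax: $1,471.50 × 4 = $5,886.00 annually
Earthquake insurance: $2,072.04 annually
Combined annual = $1,711.56 + $5,886.00 + $2,072.04 = $9,669.60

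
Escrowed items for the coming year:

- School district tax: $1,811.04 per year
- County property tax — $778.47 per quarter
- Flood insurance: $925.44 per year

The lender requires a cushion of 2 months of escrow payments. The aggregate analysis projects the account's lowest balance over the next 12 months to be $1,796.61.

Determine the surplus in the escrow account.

School district tax = $1,811.04/yr
County property tax = $778.47 × 4 = $3,113.88/yr
Flood insurance = $925.44/yr
Total annual escrow = $1,811.04 + $3,113.88 + $925.44 = $5,850.36
Per month = $5,850.36 / 12 = $487.53
Required reserve = 2 × $487.53 = $975.06
Excess over cushion: $1,796.61 − $975.06 = $821.55

$821.55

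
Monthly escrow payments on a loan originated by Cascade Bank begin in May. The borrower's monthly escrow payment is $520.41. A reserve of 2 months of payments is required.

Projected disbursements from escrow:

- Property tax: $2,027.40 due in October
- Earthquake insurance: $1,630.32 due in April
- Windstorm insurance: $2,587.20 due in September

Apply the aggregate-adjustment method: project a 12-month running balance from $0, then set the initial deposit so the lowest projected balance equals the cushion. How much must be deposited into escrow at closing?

Cushion = 2 × $520.41 = $1,040.82
Trial balance (start $0, +$520.41 each month, − disbursements):
  May: +$520.41 → $520.41
  Jun: +$520.41 → $1,040.82
  Jul: +$520.41 → $1,561.23
  Aug: +$520.41 → $2,081.64
  Sep: +$520.41 − $2,587.20 → $14.85
  Oct: +$520.41 − $2,027.40 → -$1,492.14
  Nov: +$520.41 → -$971.73
  Dec: +$520.41 → -$451.32
  Jan: +$520.41 → $69.09
  Feb: +$520.41 → $589.50
  Mar: +$520.41 → $1,109.91
  Apr: +$520.41 − $1,630.32 → $0.00
Lowest trial balance = -$1,492.14 (Oct)
Initial deposit = cushion − low point = $1,040.82 − (-$1,492.14) = $2,532.96

$2,532.96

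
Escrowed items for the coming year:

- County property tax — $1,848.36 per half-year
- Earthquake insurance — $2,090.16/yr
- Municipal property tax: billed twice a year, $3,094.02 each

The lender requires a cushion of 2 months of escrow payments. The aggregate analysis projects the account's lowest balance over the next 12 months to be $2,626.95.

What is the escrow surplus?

County property tax — $1,848.36 × 2 = $3,696.72/yr
Earthquake insurance — $2,090.16/yr
Municipal property tax — $3,094.02 × 2 = $6,188.04/yr
Combined annual = $3,696.72 + $2,090.16 + $6,188.04 = $11,974.92
Base monthly escrow = $11,974.92 ÷ 12 = $997.91
Required cushion = 2 × $997.91 = $1,995.82
Excess over cushion: $2,626.95 − $1,995.82 = $631.13

$631.13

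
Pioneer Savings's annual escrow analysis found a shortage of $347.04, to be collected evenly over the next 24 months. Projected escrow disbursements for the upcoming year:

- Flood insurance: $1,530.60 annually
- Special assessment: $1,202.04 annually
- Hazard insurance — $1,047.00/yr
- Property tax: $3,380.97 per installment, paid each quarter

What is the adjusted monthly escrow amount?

Flood insurance — $1,530.60 annually
Special assessment — $1,202.04 annually
Hazard insurance — $1,047.00 annually
Property tax — $3,380.97 × 4 = $13,523.88 annually
Total annual escrow = $17,303.52
Per month = $17,303.52 ÷ 12 = $1,441.96
Shortage per month = $347.04 ÷ 24 = $14.46
Adjusted monthly = $1,441.96 + $14.46 = $1,456.42

$1,456.42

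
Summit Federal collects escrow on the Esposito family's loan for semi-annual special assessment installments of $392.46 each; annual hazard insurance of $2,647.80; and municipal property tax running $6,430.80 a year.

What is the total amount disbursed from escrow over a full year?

$9,863.52

Special assessment — $392.46 × 2 = $784.92 annually
Hazard insurance — $2,647.80 annually
Municipal property tax — $6,430.80 annually
Annual escrow total = $784.92 + $2,647.80 + $6,430.80 = $9,863.52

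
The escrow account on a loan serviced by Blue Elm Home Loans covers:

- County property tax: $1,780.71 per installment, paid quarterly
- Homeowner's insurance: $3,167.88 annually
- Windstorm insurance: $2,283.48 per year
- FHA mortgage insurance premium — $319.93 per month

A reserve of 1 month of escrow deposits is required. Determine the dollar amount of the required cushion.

County property tax = $1,780.71 × 4 = $7,122.84/yr
Homeowner's insurance = $3,167.88/yr
Windstorm insurance = $2,283.48/yr
FHA mortgage insurance premium = $319.93 × 12 = $3,839.16/yr
Total annual escrow = $16,413.36
Per month = $16,413.36 / 12 = $1,367.78
Required cushion = 1 × $1,367.78 = $1,367.78

$1,367.78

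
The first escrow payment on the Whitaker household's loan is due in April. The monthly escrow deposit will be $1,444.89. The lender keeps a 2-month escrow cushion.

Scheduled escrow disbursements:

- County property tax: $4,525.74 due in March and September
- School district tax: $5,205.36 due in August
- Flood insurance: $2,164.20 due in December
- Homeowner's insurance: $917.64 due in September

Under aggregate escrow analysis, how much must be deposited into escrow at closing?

Cushion = 2 × $1,444.89 = $2,889.78
Trial balance (start $0, +$1,444.89 each month, − disbursements):
  Apr: +$1,444.89 → $1,444.89
  May: +$1,444.89 → $2,889.78
  Jun: +$1,444.89 → $4,334.67
  Jul: +$1,444.89 → $5,779.56
  Aug: +$1,444.89 − $5,205.36 → $2,019.09
  Sep: +$1,444.89 − $5,443.38 → -$1,979.40
  Oct: +$1,444.89 → -$534.51
  Nov: +$1,444.89 → $910.38
  Dec: +$1,444.89 − $2,164.20 → $191.07
  Jan: +$1,444.89 → $1,635.96
  Feb: +$1,444.89 → $3,080.85
  Mar: +$1,444.89 − $4,525.74 → $0.00
Lowest trial balance = -$1,979.40 (Sep)
Initial deposit = cushion − low point = $2,889.78 − (-$1,979.40) = $4,869.18

$4,869.18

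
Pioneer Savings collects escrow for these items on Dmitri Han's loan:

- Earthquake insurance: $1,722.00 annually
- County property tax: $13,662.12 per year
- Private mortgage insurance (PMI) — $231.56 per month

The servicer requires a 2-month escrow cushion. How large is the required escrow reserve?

Earthquake insurance: $1,722.00 per year
County property tax: $13,662.12 per year
Private mortgage insurance (PMI): $231.56 × 12 = $2,778.72 per year
Combined annual = $1,722.00 + $13,662.12 + $2,778.72 = $18,162.84
Monthly = $18,162.84 ÷ 12 = $1,513.57
Reserve = 2 × $1,513.57 = $3,027.14

$3,027.14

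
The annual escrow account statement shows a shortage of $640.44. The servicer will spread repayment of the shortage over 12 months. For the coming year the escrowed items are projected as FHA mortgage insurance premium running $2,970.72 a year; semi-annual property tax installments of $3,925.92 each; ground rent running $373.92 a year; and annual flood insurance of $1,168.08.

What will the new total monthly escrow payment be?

FHA mortgage insurance premium — $2,970.72 per year
Property tax — $3,925.92 × 2 = $7,851.84 per year
Ground rent — $373.92 per year
Flood insurance — $1,168.08 per year
Total per year = $12,364.56
Monthly = $12,364.56 ÷ 12 = $1,030.38
Shortage spread = $640.44 / 12 = $53.37/mo
Adjusted monthly = $1,030.38 + $53.37 = $1,083.75

$1,083.75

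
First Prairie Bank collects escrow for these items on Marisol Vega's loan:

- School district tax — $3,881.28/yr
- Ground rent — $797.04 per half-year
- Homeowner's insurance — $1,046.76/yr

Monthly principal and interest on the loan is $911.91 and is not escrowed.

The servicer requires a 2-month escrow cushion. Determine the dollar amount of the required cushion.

$1,087.02

School district tax = $3,881.28 per year
Ground rent = $797.04 × 2 = $1,594.08 per year
Homeowner's insurance = $1,046.76 per year
Yearly total = $3,881.28 + $1,594.08 + $1,046.76 = $6,522.12
Monthly escrow = $6,522.12 ÷ 12 = $543.51
Cushion = 2 × $543.51 = $1,087.02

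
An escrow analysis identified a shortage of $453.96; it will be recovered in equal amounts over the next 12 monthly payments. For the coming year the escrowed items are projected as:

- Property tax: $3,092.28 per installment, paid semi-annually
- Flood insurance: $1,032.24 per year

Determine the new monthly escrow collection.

Property tax — $3,092.28 × 2 = $6,184.56/yr
Flood insurance — $1,032.24/yr
Total per year = $7,216.80
Base monthly escrow = $7,216.80 / 12 = $601.40
Shortage spread = $453.96 ÷ 12 = $37.83/mo
New monthly escrow = $601.40 + $37.83 = $639.23

$639.23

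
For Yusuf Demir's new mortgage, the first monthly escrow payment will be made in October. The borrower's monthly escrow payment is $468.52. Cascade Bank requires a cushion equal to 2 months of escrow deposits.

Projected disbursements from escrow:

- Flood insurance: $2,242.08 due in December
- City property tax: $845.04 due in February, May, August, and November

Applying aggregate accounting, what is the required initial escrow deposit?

Cushion = 2 × $468.52 = $937.04
Trial balance (start $0, +$468.52 each month, − disbursements):
  Oct: +$468.52 → $468.52
  Nov: +$468.52 − $845.04 → $92.00
  Dec: +$468.52 − $2,242.08 → -$1,681.56
  Jan: +$468.52 → -$1,213.04
  Feb: +$468.52 − $845.04 → -$1,589.56
  Mar: +$468.52 → -$1,121.04
  Apr: +$468.52 → -$652.52
  May: +$468.52 − $845.04 → -$1,029.04
  Jun: +$468.52 → -$560.52
  Jul: +$468.52 → -$92.00
  Aug: +$468.52 − $845.04 → -$468.52
  Sep: +$468.52 → $0.00
Lowest trial balance = -$1,681.56 (Dec)
Initial deposit = cushion − low point = $937.04 − (-$1,681.56) = $2,618.60

$2,618.60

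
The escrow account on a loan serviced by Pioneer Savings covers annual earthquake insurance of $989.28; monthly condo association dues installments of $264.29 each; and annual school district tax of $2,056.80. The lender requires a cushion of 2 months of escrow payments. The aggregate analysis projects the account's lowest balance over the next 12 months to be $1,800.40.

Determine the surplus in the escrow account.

$764.14

Earthquake insurance: $989.28/yr
Condo association dues: $264.29 × 12 = $3,171.48/yr
School district tax: $2,056.80/yr
Annual escrow total = $989.28 + $3,171.48 + $2,056.80 = $6,217.56
Per month = $6,217.56 ÷ 12 = $518.13
Cushion = 2 × $518.13 = $1,036.26
Surplus = $1,800.40 − $1,036.26 = $764.14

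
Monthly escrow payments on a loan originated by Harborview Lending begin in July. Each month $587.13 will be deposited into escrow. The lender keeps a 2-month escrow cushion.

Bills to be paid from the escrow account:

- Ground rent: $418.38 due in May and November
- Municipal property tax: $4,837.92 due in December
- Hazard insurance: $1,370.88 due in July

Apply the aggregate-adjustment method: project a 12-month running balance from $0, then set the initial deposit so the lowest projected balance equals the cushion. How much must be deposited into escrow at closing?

Cushion = 2 × $587.13 = $1,174.26
Trial balance (start $0, +$587.13 each month, − disbursements):
  Jul: +$587.13 − $1,370.88 → -$783.75
  Aug: +$587.13 → -$196.62
  Sep: +$587.13 → $390.51
  Oct: +$587.13 → $977.64
  Nov: +$587.13 − $418.38 → $1,146.39
  Dec: +$587.13 − $4,837.92 → -$3,104.40
  Jan: +$587.13 → -$2,517.27
  Feb: +$587.13 → -$1,930.14
  Mar: +$587.13 → -$1,343.01
  Apr: +$587.13 → -$755.88
  May: +$587.13 − $418.38 → -$587.13
  Jun: +$587.13 → $0.00
Lowest trial balance = -$3,104.40 (Dec)
Initial deposit = cushion − low point = $1,174.26 − (-$3,104.40) = $4,278.66

$4,278.66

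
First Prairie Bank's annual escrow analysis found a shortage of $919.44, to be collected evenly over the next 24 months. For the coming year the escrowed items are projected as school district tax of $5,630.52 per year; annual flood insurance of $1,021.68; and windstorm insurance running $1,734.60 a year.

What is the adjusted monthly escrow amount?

$737.21

School district tax: $5,630.52 annually
Flood insurance: $1,021.68 annually
Windstorm insurance: $1,734.60 annually
Annual escrow total = $5,630.52 + $1,021.68 + $1,734.60 = $8,386.80
Base monthly escrow = $8,386.80 / 12 = $698.90
Shortage spread = $919.44 / 24 = $38.31/mo
New monthly escrow = $698.90 + $38.31 = $737.21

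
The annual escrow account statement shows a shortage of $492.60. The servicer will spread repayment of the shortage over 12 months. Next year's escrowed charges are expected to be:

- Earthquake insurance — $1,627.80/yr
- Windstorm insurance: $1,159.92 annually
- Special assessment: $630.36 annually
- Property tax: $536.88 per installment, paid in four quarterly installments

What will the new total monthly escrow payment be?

$504.85

Earthquake insurance = $1,627.80 annually
Windstorm insurance = $1,159.92 annually
Special assessment = $630.36 annually
Property tax = $536.88 × 4 = $2,147.52 annually
Total annual escrow = $5,565.60
Monthly = $5,565.60 ÷ 12 = $463.80
Shortage per month = $492.60 ÷ 12 = $41.05
New monthly escrow = $463.80 + $41.05 = $504.85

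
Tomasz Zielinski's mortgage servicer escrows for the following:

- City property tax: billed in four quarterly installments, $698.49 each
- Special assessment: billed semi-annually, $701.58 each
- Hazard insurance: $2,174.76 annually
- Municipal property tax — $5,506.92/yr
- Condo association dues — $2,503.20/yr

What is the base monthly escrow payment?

$1,198.50

City property tax — $698.49 × 4 = $2,793.96 per year
Special assessment — $701.58 × 2 = $1,403.16 per year
Hazard insurance — $2,174.76 per year
Municipal property tax — $5,506.92 per year
Condo association dues — $2,503.20 per year
Total per year = $14,382.00
Base monthly escrow = $14,382.00 ÷ 12 = $1,198.50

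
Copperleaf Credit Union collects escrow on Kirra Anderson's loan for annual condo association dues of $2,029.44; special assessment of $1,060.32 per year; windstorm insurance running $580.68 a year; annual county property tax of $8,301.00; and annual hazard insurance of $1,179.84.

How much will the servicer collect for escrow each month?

$1,095.94

Condo association dues: $2,029.44/yr
Special assessment: $1,060.32/yr
Windstorm insurance: $580.68/yr
County property tax: $8,301.00/yr
Hazard insurance: $1,179.84/yr
Combined annual = $2,029.44 + $1,060.32 + $580.68 + $8,301.00 + $1,179.84 = $13,151.28
Monthly escrow = $13,151.28 / 12 = $1,095.94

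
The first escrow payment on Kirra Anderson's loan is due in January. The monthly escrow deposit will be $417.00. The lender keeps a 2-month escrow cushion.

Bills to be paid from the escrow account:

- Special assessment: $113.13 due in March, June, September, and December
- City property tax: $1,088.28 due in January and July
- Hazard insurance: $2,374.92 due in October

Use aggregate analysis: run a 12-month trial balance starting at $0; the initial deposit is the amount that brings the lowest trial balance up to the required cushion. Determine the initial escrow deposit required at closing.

Cushion = 2 × $417.00 = $834.00
Trial balance (start $0, +$417.00 each month, − disbursements):
  Jan: +$417.00 − $1,088.28 → -$671.28
  Feb: +$417.00 → -$254.28
  Mar: +$417.00 − $113.13 → $49.59
  Apr: +$417.00 → $466.59
  May: +$417.00 → $883.59
  Jun: +$417.00 − $113.13 → $1,187.46
  Jul: +$417.00 − $1,088.28 → $516.18
  Aug: +$417.00 → $933.18
  Sep: +$417.00 − $113.13 → $1,237.05
  Oct: +$417.00 − $2,374.92 → -$720.87
  Nov: +$417.00 → -$303.87
  Dec: +$417.00 − $113.13 → $0.00
Lowest trial balance = -$720.87 (Oct)
Initial deposit = cushion − low point = $834.00 − (-$720.87) = $1,554.87

$1,554.87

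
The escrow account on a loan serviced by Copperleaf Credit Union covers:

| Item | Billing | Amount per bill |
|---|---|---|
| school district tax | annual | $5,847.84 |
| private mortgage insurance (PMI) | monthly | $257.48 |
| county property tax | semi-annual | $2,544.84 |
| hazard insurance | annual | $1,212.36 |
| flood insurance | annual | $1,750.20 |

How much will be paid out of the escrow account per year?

School district tax = $5,847.84 per year
Private mortgage insurance (PMI) = $257.48 × 12 = $3,089.76 per year
County property tax = $2,544.84 × 2 = $5,089.68 per year
Hazard insurance = $1,212.36 per year
Flood insurance = $1,750.20 per year
Yearly total = $5,847.84 + $3,089.76 + $5,089.68 + $1,212.36 + $1,750.20 = $16,989.84

$16,989.84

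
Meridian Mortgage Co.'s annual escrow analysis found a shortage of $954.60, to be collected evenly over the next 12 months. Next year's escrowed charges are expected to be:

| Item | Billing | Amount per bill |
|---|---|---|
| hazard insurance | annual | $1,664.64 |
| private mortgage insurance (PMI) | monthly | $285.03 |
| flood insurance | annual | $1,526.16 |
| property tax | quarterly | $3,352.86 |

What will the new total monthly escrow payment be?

Hazard insurance: $1,664.64/yr
Private mortgage insurance (PMI): $285.03 × 12 = $3,420.36/yr
Flood insurance: $1,526.16/yr
Property tax: $3,352.86 × 4 = $13,411.44/yr
Annual escrow total = $20,022.60
Monthly = $20,022.60 ÷ 12 = $1,668.55
Shortage spread = $954.60 ÷ 12 = $79.55/mo
Adjusted monthly = $1,668.55 + $79.55 = $1,748.10

$1,748.10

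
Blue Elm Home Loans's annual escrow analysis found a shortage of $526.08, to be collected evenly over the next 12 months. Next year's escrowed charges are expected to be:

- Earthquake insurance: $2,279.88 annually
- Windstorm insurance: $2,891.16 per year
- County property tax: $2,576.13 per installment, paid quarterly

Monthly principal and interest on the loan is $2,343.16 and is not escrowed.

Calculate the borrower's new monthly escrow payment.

Earthquake insurance — $2,279.88 annually
Windstorm insurance — $2,891.16 annually
County property tax — $2,576.13 × 4 = $10,304.52 annually
Total annual escrow = $2,279.88 + $2,891.16 + $10,304.52 = $15,475.56
Base monthly escrow = $15,475.56 ÷ 12 = $1,289.63
Shortage spread = $526.08 ÷ 12 = $43.84/mo
New monthly escrow = $1,289.63 + $43.84 = $1,333.47

$1,333.47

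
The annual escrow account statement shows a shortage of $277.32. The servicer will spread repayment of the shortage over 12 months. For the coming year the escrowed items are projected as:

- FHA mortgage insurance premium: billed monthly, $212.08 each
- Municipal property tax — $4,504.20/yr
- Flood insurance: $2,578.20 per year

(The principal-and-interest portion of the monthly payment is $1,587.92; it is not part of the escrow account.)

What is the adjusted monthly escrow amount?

FHA mortgage insurance premium — $212.08 × 12 = $2,544.96
Municipal property tax — $4,504.20
Flood insurance — $2,578.20
Total per year = $2,544.96 + $4,504.20 + $2,578.20 = $9,627.36
Per month = $9,627.36 / 12 = $802.28
Shortage per month = $277.32 ÷ 12 = $23.11
New monthly escrow = $802.28 + $23.11 = $825.39

$825.39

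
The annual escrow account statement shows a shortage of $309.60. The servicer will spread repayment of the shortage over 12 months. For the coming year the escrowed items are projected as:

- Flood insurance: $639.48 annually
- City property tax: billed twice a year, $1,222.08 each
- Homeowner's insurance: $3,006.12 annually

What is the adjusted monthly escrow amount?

$533.28

Flood insurance = $639.48
City property tax = $1,222.08 × 2 = $2,444.16
Homeowner's insurance = $3,006.12
Total annual escrow = $639.48 + $2,444.16 + $3,006.12 = $6,089.76
Base monthly escrow = $6,089.76 ÷ 12 = $507.48
Monthly shortage recovery: $309.60 ÷ 12 = $25.80
Adjusted monthly = $507.48 + $25.80 = $533.28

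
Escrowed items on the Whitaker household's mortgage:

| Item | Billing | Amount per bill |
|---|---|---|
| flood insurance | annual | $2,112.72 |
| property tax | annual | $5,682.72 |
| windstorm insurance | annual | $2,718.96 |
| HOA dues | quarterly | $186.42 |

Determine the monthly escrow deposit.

Flood insurance = $2,112.72 per year
Property tax = $5,682.72 per year
Windstorm insurance = $2,718.96 per year
HOA dues = $186.42 × 4 = $745.68 per year
Combined annual = $2,112.72 + $5,682.72 + $2,718.96 + $745.68 = $11,260.08
Monthly = $11,260.08 / 12 = $938.34

$938.34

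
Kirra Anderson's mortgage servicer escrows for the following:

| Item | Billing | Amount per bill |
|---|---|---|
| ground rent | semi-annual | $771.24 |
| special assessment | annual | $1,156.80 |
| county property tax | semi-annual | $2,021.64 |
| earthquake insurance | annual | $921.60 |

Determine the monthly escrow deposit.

$638.68

Ground rent = $771.24 × 2 = $1,542.48 per year
Special assessment = $1,156.80 per year
County property tax = $2,021.64 × 2 = $4,043.28 per year
Earthquake insurance = $921.60 per year
Combined annual = $1,542.48 + $1,156.80 + $4,043.28 + $921.60 = $7,664.16
Base monthly escrow = $7,664.16 ÷ 12 = $638.68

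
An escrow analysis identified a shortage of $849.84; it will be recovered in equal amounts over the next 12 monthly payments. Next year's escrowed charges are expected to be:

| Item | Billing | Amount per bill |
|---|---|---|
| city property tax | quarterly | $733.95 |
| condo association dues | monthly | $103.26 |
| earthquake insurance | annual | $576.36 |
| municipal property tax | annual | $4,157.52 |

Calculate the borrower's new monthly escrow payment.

$813.22

City property tax — $733.95 × 4 = $2,935.80/yr
Condo association dues — $103.26 × 12 = $1,239.12/yr
Earthquake insurance — $576.36/yr
Municipal property tax — $4,157.52/yr
Combined annual = $8,908.80
Monthly = $8,908.80 ÷ 12 = $742.40
Monthly shortage recovery: $849.84 / 12 = $70.82
New monthly escrow = $742.40 + $70.82 = $813.22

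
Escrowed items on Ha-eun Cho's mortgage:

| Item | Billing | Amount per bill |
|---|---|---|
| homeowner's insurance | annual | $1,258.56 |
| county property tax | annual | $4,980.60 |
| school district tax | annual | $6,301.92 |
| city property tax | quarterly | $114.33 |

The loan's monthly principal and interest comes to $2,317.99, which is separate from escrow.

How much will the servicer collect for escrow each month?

$1,083.20

Homeowner's insurance: $1,258.56
County property tax: $4,980.60
School district tax: $6,301.92
City property tax: $114.33 × 4 = $457.32
Combined annual = $12,998.40
Per month = $12,998.40 / 12 = $1,083.20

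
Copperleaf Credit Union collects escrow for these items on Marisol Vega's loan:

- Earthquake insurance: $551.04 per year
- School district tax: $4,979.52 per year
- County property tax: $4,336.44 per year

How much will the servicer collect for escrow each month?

$822.25

Earthquake insurance: $551.04 annually
School district tax: $4,979.52 annually
County property tax: $4,336.44 annually
Annual escrow total = $551.04 + $4,979.52 + $4,336.44 = $9,867.00
Monthly = $9,867.00 / 12 = $822.25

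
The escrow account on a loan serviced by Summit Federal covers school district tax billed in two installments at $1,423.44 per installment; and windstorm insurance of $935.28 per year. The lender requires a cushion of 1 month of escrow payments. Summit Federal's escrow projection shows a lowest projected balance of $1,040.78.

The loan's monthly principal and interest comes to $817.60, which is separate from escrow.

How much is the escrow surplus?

$725.60

School district tax — $1,423.44 × 2 = $2,846.88 annually
Windstorm insurance — $935.28 annually
Annual escrow total = $3,782.16
Monthly escrow = $3,782.16 ÷ 12 = $315.18
Required cushion = 1 × $315.18 = $315.18
Excess over cushion: $1,040.78 − $315.18 = $725.60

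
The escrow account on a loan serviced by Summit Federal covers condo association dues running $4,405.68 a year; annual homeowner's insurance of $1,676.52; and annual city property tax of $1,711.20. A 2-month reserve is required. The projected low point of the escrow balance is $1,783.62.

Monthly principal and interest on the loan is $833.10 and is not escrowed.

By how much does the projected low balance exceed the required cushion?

$484.72

Condo association dues — $4,405.68 per year
Homeowner's insurance — $1,676.52 per year
City property tax — $1,711.20 per year
Annual escrow total = $7,793.40
Monthly = $7,793.40 ÷ 12 = $649.45
Required reserve = 2 × $649.45 = $1,298.90
Excess over cushion: $1,783.62 − $1,298.90 = $484.72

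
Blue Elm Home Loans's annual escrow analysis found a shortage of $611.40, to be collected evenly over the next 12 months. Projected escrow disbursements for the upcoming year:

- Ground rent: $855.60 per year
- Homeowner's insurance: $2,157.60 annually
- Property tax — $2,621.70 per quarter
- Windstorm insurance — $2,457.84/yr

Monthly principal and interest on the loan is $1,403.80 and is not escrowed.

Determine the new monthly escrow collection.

$1,380.77

Ground rent — $855.60 per year
Homeowner's insurance — $2,157.60 per year
Property tax — $2,621.70 × 4 = $10,486.80 per year
Windstorm insurance — $2,457.84 per year
Annual escrow total = $15,957.84
Monthly = $15,957.84 ÷ 12 = $1,329.82
Shortage spread = $611.40 ÷ 12 = $50.95/mo
Adjusted monthly = $1,329.82 + $50.95 = $1,380.77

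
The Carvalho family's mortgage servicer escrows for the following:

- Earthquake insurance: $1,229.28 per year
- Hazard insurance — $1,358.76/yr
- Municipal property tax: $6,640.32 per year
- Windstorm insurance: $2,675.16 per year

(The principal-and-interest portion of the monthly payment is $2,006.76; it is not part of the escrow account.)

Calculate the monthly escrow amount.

Earthquake insurance: $1,229.28 per year
Hazard insurance: $1,358.76 per year
Municipal property tax: $6,640.32 per year
Windstorm insurance: $2,675.16 per year
Annual escrow total = $1,229.28 + $1,358.76 + $6,640.32 + $2,675.16 = $11,903.52
Monthly = $11,903.52 / 12 = $991.96

$991.96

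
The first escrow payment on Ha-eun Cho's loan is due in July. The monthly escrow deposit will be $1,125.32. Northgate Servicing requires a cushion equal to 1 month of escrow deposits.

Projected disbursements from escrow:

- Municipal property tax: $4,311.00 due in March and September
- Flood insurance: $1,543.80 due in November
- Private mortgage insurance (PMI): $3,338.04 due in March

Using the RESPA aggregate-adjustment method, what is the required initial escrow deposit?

Cushion = 1 × $1,125.32 = $1,125.32
Trial balance (start $0, +$1,125.32 each month, − disbursements):
  Jul: +$1,125.32 → $1,125.32
  Aug: +$1,125.32 → $2,250.64
  Sep: +$1,125.32 − $4,311.00 → -$935.04
  Oct: +$1,125.32 → $190.28
  Nov: +$1,125.32 − $1,543.80 → -$228.20
  Dec: +$1,125.32 → $897.12
  Jan: +$1,125.32 → $2,022.44
  Feb: +$1,125.32 → $3,147.76
  Mar: +$1,125.32 − $7,649.04 → -$3,375.96
  Apr: +$1,125.32 → -$2,250.64
  May: +$1,125.32 → -$1,125.32
  Jun: +$1,125.32 → $0.00
Lowest trial balance = -$3,375.96 (Mar)
Initial deposit = cushion − low point = $1,125.32 − (-$3,375.96) = $4,501.28

$4,501.28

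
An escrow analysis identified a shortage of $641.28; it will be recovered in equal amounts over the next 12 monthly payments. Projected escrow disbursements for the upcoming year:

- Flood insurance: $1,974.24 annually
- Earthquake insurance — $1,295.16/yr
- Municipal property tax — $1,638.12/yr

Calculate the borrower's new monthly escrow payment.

$462.40

Flood insurance: $1,974.24 per year
Earthquake insurance: $1,295.16 per year
Municipal property tax: $1,638.12 per year
Annual escrow total = $1,974.24 + $1,295.16 + $1,638.12 = $4,907.52
Monthly escrow = $4,907.52 ÷ 12 = $408.96
Monthly shortage recovery: $641.28 ÷ 12 = $53.44
New monthly escrow = $408.96 + $53.44 = $462.40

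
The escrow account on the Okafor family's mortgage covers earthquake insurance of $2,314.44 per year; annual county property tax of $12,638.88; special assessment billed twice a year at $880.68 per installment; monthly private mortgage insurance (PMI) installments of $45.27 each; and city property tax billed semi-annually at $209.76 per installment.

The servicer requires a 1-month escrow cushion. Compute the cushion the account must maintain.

$1,473.12

Earthquake insurance: $2,314.44
County property tax: $12,638.88
Special assessment: $880.68 × 2 = $1,761.36
Private mortgage insurance (PMI): $45.27 × 12 = $543.24
City property tax: $209.76 × 2 = $419.52
Total per year = $2,314.44 + $12,638.88 + $1,761.36 + $543.24 + $419.52 = $17,677.44
Monthly = $17,677.44 ÷ 12 = $1,473.12
Required cushion = 1 × $1,473.12 = $1,473.12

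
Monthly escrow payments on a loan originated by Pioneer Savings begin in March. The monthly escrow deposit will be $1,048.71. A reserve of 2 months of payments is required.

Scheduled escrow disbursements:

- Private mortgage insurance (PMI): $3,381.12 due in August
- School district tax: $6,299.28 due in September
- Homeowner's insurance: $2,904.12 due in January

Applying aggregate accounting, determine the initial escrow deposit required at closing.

$4,436.85

Cushion = 2 × $1,048.71 = $2,097.42
Trial balance (start $0, +$1,048.71 each month, − disbursements):
  Mar: +$1,048.71 → $1,048.71
  Apr: +$1,048.71 → $2,097.42
  May: +$1,048.71 → $3,146.13
  Jun: +$1,048.71 → $4,194.84
  Jul: +$1,048.71 → $5,243.55
  Aug: +$1,048.71 − $3,381.12 → $2,911.14
  Sep: +$1,048.71 − $6,299.28 → -$2,339.43
  Oct: +$1,048.71 → -$1,290.72
  Nov: +$1,048.71 → -$242.01
  Dec: +$1,048.71 → $806.70
  Jan: +$1,048.71 − $2,904.12 → -$1,048.71
  Feb: +$1,048.71 → $0.00
Lowest trial balance = -$2,339.43 (Sep)
Initial deposit = cushion − low point = $2,097.42 − (-$2,339.43) = $4,436.85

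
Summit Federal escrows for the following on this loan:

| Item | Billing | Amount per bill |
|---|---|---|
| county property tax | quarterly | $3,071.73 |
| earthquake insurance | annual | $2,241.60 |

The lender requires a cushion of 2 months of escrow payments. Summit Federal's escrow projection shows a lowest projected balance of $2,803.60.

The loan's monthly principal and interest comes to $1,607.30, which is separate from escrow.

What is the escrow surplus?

County property tax = $3,071.73 × 4 = $12,286.92 annually
Earthquake insurance = $2,241.60 annually
Combined annual = $12,286.92 + $2,241.60 = $14,528.52
Monthly = $14,528.52 / 12 = $1,210.71
Required reserve = 2 × $1,210.71 = $2,421.42
Surplus = $2,803.60 − $2,421.42 = $382.18

$382.18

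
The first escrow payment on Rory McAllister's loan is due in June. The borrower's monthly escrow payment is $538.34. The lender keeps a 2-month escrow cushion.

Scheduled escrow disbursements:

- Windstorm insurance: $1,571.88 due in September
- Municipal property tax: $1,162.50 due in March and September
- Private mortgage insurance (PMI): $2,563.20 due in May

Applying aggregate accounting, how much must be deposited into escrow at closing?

$1,657.70

Cushion = 2 × $538.34 = $1,076.68
Trial balance (start $0, +$538.34 each month, − disbursements):
  Jun: +$538.34 → $538.34
  Jul: +$538.34 → $1,076.68
  Aug: +$538.34 → $1,615.02
  Sep: +$538.34 − $2,734.38 → -$581.02
  Oct: +$538.34 → -$42.68
  Nov: +$538.34 → $495.66
  Dec: +$538.34 → $1,034.00
  Jan: +$538.34 → $1,572.34
  Feb: +$538.34 → $2,110.68
  Mar: +$538.34 − $1,162.50 → $1,486.52
  Apr: +$538.34 → $2,024.86
  May: +$538.34 − $2,563.20 → $0.00
Lowest trial balance = -$581.02 (Sep)
Initial deposit = cushion − low point = $1,076.68 − (-$581.02) = $1,657.70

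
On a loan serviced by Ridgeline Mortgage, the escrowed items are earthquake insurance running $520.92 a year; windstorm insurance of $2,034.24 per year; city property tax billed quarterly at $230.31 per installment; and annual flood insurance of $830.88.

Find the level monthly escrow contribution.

Earthquake insurance — $520.92/yr
Windstorm insurance — $2,034.24/yr
City property tax — $230.31 × 4 = $921.24/yr
Flood insurance — $830.88/yr
Total per year = $520.92 + $2,034.24 + $921.24 + $830.88 = $4,307.28
Per month = $4,307.28 / 12 = $358.94

$358.94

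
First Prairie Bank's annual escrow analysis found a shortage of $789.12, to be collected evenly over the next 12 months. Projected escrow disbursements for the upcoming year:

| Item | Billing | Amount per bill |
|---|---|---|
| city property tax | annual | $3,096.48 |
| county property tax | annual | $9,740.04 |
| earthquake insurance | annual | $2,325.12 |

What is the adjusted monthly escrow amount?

City property tax — $3,096.48/yr
County property tax — $9,740.04/yr
Earthquake insurance — $2,325.12/yr
Annual escrow total = $15,161.64
Per month = $15,161.64 ÷ 12 = $1,263.47
Shortage per month = $789.12 ÷ 12 = $65.76
New monthly escrow = $1,263.47 + $65.76 = $1,329.23

$1,329.23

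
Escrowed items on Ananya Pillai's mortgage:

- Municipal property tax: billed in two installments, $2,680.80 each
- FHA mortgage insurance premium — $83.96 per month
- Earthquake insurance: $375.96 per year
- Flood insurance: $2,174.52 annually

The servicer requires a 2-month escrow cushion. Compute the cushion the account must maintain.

$1,486.60

Municipal property tax: $2,680.80 × 2 = $5,361.60/yr
FHA mortgage insurance premium: $83.96 × 12 = $1,007.52/yr
Earthquake insurance: $375.96/yr
Flood insurance: $2,174.52/yr
Total annual escrow = $5,361.60 + $1,007.52 + $375.96 + $2,174.52 = $8,919.60
Base monthly escrow = $8,919.60 ÷ 12 = $743.30
Reserve = 2 × $743.30 = $1,486.60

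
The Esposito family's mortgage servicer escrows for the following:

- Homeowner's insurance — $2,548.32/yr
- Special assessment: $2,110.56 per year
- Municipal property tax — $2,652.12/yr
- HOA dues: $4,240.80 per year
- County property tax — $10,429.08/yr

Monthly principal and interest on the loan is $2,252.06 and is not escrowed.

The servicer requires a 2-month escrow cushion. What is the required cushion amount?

$3,663.48

Homeowner's insurance — $2,548.32 annually
Special assessment — $2,110.56 annually
Municipal property tax — $2,652.12 annually
HOA dues — $4,240.80 annually
County property tax — $10,429.08 annually
Yearly total = $2,548.32 + $2,110.56 + $2,652.12 + $4,240.80 + $10,429.08 = $21,980.88
Base monthly escrow = $21,980.88 / 12 = $1,831.74
Required cushion = 2 × $1,831.74 = $3,663.48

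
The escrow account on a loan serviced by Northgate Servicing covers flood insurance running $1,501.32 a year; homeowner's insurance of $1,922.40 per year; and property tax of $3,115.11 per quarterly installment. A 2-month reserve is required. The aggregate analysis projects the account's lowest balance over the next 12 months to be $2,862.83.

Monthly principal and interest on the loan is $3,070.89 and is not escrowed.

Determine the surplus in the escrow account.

$215.47

Flood insurance = $1,501.32
Homeowner's insurance = $1,922.40
Property tax = $3,115.11 × 4 = $12,460.44
Total annual escrow = $1,501.32 + $1,922.40 + $12,460.44 = $15,884.16
Base monthly escrow = $15,884.16 / 12 = $1,323.68
Required reserve = 2 × $1,323.68 = $2,647.36
Excess over cushion: $2,862.83 − $2,647.36 = $215.47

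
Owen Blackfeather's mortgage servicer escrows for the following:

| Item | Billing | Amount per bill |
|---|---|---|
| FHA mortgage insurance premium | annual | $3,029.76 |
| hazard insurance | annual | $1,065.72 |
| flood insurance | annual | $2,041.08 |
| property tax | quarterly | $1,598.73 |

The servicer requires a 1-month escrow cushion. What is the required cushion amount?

$1,044.29

FHA mortgage insurance premium — $3,029.76 per year
Hazard insurance — $1,065.72 per year
Flood insurance — $2,041.08 per year
Property tax — $1,598.73 × 4 = $6,394.92 per year
Combined annual = $12,531.48
Monthly = $12,531.48 ÷ 12 = $1,044.29
Reserve = 1 × $1,044.29 = $1,044.29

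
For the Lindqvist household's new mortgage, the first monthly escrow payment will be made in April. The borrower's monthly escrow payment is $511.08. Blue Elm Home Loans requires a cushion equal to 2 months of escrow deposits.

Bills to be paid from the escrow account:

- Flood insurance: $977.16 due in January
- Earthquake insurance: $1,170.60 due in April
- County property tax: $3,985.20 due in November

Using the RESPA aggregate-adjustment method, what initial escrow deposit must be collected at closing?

$2,089.32

Cushion = 2 × $511.08 = $1,022.16
Trial balance (start $0, +$511.08 each month, − disbursements):
  Apr: +$511.08 − $1,170.60 → -$659.52
  May: +$511.08 → -$148.44
  Jun: +$511.08 → $362.64
  Jul: +$511.08 → $873.72
  Aug: +$511.08 → $1,384.80
  Sep: +$511.08 → $1,895.88
  Oct: +$511.08 → $2,406.96
  Nov: +$511.08 − $3,985.20 → -$1,067.16
  Dec: +$511.08 → -$556.08
  Jan: +$511.08 − $977.16 → -$1,022.16
  Feb: +$511.08 → -$511.08
  Mar: +$511.08 → $0.00
Lowest trial balance = -$1,067.16 (Nov)
Initial deposit = cushion − low point = $1,022.16 − (-$1,067.16) = $2,089.32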